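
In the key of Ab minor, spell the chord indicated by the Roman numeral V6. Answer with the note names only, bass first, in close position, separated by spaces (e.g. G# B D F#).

G Bb Eb

In Ab minor, the dominant is Eb. The dominant is major (leading tone raised), so V is a major triad.
Stacking thirds from Eb gives Eb-G-Bb.
The figured bass 6 indicates first inversion, placing the third (G) in the bass: G-Bb-Eb.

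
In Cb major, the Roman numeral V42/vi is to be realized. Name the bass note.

Db

The applied chord V42/vi is rooted on Eb: Eb-G-Bb-Db.
The figure 42 means third inversion — the seventh is in the bass.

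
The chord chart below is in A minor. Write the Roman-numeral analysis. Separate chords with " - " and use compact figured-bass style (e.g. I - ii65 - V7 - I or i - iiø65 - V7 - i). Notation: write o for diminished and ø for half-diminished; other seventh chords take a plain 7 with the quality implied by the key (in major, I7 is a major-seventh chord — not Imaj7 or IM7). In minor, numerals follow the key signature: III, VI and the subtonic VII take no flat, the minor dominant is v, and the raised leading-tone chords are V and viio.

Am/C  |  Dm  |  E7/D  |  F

i6 - iv - V42 - VI

Am/C has root A, degree 1 in A minor, so i6.
Dm has root D, degree 4 in A minor, so iv.
E7/D: root E is the dominant; dominant seventh chord there is V42.
F: major triad on F = scale degree 6 → VI.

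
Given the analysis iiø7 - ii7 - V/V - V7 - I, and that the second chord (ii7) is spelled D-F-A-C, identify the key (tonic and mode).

C major

The anchor chord is a minor seventh chord on D, labeled ii7.
Counting down one scale step from D places the tonic on C; a minor seventh chord on degree 2 is diatonic only in major.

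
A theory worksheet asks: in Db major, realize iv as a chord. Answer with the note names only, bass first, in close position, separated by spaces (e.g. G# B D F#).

Scale degree 4 in Db major is Gb; here the chord built on it is altered to a minor triad. iv is the minor subdominant, borrowed from the parallel minor.
So the chord is Gb-Bbb-Db, a minor triad.

Gb Bbb Db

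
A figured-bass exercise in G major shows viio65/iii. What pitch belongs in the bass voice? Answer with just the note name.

C#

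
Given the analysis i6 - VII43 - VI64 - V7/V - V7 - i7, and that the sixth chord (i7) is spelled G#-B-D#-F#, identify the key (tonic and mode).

G# minor

i7 is given as G#-B-D#-F# — a minor seventh chord with root G#.
If G# is scale degree 1 and the mode makes that degree carry a minor seventh chord, the tonic is G# and the mode is minor.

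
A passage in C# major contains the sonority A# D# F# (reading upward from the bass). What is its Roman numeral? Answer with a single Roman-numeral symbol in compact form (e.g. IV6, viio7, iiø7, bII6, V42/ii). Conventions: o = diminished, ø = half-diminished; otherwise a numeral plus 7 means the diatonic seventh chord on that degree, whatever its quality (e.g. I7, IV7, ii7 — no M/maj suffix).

ii64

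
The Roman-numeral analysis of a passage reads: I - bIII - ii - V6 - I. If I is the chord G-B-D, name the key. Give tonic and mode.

G major

The chord G is a major triad rooted on G; its label is I.
If G is scale degree 1 and the mode makes that degree carry a major triad, the tonic is G and the mode is major.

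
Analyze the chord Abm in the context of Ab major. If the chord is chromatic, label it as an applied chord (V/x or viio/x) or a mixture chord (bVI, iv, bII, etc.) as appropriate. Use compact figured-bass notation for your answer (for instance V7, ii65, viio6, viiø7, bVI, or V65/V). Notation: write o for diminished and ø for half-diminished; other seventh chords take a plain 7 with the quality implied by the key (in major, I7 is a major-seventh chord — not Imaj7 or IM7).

The pitches Ab-Cb-Eb form a minor triad rooted on Ab.
Ab is the first degree of Ab major. This is the minor tonic, borrowed from the parallel minor.

i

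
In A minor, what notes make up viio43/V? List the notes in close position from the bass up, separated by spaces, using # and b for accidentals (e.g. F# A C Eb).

viio43/V is a secondary leading-tone chord. The target V is E in A minor; the applied chord is rooted a semitone below, on D#.
Building a fully diminished seventh chord on D# gives D#-F#-A-C.
The figured bass 43 indicates second inversion, placing the fifth (A) in the bass: A-C-D#-F#.

A C D# F#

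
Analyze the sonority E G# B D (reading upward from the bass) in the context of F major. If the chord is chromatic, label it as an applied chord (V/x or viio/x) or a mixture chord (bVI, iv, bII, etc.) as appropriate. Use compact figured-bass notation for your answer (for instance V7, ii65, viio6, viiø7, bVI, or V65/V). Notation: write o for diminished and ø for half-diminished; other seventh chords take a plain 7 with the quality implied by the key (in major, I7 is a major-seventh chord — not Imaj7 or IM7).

The pitches E-G#-B-D form a dominant seventh chord rooted on E.
E is not a diatonic chord root with this quality in F major, but it lies a perfect fifth above A (iii), so the chord functions as an applied dominant of iii.

V7/iii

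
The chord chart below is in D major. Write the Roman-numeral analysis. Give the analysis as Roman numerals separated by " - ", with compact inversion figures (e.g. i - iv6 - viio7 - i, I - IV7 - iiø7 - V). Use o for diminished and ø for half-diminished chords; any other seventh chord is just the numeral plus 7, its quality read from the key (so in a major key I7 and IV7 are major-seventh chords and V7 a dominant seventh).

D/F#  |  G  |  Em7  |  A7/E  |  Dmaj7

I6 - IV - ii7 - V43 - I7

D/F# has root D, degree 1 in D major, so I6.
G: major triad on G = scale degree 4 → IV.
Em7: minor seventh chord on E = scale degree 2 → ii7.
A7/E: root A is the dominant; dominant seventh chord there is V43.
Dmaj7: major seventh chord on D = scale degree 1 → I7.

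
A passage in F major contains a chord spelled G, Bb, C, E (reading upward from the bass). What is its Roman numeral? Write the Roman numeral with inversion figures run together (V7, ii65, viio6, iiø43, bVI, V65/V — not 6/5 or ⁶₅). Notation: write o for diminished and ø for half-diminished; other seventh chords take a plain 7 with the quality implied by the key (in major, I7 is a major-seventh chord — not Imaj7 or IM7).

Stacked in thirds the chord is C-E-G-Bb: a dominant seventh chord on C.
In F major, C is the dominant; the diatonic dominant seventh chord there is V7.
With G in the bass the chord is in second inversion, so the figured bass is 43.

V43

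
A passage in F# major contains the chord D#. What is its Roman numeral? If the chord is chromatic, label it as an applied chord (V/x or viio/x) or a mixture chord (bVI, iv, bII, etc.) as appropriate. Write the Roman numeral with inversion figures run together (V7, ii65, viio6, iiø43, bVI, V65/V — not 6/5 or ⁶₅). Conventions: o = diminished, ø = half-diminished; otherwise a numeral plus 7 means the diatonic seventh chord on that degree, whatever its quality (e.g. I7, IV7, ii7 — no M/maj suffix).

V/ii

The pitches D#-F##-A# form a major triad rooted on D#.
D# is not a diatonic chord root with this quality in F# major, but it lies a perfect fifth above G# (ii), so the chord functions as an applied dominant of ii.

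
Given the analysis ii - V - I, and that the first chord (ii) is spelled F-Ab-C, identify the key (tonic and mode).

ii is given as F-Ab-C — a minor triad with root F.
ii on F implies F is the supertonic; that puts the tonic at Eb, and the lowercase numeral fits major mode.

Eb major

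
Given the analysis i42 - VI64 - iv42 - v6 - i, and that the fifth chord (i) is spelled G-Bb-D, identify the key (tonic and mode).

G minor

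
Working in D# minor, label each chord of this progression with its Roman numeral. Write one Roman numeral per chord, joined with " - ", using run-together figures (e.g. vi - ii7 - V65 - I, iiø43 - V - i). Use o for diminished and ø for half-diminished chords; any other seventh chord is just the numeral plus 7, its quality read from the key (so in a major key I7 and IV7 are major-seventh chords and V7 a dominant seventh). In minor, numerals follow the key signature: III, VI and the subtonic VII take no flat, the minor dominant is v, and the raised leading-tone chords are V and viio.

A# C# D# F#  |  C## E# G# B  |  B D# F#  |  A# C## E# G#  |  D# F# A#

A#-C#-D#-F# has root D#, degree 1 in D# minor, so i43.
C##-E#-G#-B has root C##, degree 7 in D# minor, so viio7.
B-D#-F#: major triad on B = scale degree 6 → VI.
A#-C##-E#-G# has root A#, degree 5 in D# minor, so V7.
D#-F#-A#: minor triad on D# = scale degree 1 → i.

i43 - viio7 - VI - V7 - i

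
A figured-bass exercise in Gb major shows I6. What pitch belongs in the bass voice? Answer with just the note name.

I in Gb major has root Gb; the chord is Gb-Bb-Db.
The figure 6 means first inversion — the third is in the bass.

Bb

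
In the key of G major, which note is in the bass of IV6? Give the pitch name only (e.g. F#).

IV in G major has root C; the chord is C-E-G.
The figure 6 means first inversion — the third is in the bass.

E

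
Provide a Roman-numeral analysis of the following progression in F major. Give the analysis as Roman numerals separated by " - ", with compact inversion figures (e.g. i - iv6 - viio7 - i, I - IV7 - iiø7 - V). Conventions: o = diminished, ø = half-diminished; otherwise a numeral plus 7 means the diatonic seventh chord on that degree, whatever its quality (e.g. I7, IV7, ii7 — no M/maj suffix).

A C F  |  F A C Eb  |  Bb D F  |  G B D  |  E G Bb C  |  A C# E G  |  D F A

I6 - V7/IV - IV - V/V - V65 - V7/vi - vi

A-C-F: root F is the tonic; major triad there is I6.
F-A-C-Eb is the secondary dominant of IV (dominant seventh chord on F): V7/IV.
Bb-D-F: major triad on Bb = scale degree 4 → IV.
G-B-D: chromatic; G is V of V, so V/V.
E-G-Bb-C: root C is the dominant; dominant seventh chord there is V65.
A-C#-E-G: chromatic; A is V of vi, so V7/vi.
D-F-A has root D, degree 6 in F major, so vi.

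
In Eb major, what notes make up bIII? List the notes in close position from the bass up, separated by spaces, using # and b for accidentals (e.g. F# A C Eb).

Gb Bb Db

Scale degree 3 in Eb major is G; lowering it a half step gives Gb. bIII is a major triad on the lowered third degree, borrowed from the parallel minor.
So the chord is Gb-Bb-Db, a major triad.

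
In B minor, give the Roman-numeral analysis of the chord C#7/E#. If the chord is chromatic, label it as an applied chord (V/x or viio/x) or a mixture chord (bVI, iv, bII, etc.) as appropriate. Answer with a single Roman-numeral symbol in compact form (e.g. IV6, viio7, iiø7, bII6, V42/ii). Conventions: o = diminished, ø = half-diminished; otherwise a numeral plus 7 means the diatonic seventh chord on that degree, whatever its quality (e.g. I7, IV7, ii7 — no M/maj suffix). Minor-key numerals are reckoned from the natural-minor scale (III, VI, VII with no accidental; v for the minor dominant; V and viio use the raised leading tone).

Stacked in thirds the chord is C#-E#-G#-B: a dominant seventh chord on C#.
C# is not a diatonic chord root with this quality in B minor, but it lies a perfect fifth above F# (V), so the chord functions as an applied dominant of V.
With E# in the bass the chord is in first inversion, so the figured bass is 65.

V65/V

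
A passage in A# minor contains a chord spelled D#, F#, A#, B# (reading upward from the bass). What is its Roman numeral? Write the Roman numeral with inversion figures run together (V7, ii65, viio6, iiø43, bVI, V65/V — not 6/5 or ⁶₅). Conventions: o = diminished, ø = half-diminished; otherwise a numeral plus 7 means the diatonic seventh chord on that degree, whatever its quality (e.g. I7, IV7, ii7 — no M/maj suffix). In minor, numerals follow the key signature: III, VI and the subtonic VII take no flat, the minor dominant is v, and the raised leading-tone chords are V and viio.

The pitches B#-D#-F#-A# form a half-diminished seventh chord rooted on B#.
B# is scale degree 2 in A# minor, and a half-diminished seventh chord on that degree is written iiø7.
With D# in the bass the chord is in first inversion, so the figured bass is 65.

iiø65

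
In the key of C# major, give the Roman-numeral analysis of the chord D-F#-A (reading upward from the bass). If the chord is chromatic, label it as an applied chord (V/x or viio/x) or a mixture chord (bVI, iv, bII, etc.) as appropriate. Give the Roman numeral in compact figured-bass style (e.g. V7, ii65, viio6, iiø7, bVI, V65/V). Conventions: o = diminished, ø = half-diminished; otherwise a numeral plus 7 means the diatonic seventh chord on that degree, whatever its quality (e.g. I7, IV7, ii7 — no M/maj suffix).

bII

The pitches D-F#-A form a major triad rooted on D.
D is the lowered second degree of C# major (diatonic 2 would be D#). This is the Neapolitan chord — a major triad on the lowered second degree.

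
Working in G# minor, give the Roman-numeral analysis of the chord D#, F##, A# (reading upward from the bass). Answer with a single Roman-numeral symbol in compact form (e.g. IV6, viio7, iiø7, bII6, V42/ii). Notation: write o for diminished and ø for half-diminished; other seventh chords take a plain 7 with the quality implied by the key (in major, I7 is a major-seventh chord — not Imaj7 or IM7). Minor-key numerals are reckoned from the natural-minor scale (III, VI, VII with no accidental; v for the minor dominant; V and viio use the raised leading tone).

Stacked in thirds the chord is D#-F##-A#: a major triad on D#.
D# is scale degree 5 in G# minor, and a major triad on that degree is written V.

V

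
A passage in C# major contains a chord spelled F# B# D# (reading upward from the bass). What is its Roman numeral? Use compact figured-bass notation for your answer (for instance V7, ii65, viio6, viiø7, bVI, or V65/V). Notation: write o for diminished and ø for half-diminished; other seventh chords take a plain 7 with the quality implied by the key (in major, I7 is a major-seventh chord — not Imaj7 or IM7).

viio64

Stacked in thirds the chord is B#-D#-F#: a diminished triad on B#.
In C# major, B# is the leading tone; the diatonic diminished triad there is viio.
With F# in the bass the chord is in second inversion, so the figured bass is 64.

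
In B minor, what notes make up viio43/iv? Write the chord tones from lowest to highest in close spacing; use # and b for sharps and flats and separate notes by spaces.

A C D# F#

viio43/iv is a secondary leading-tone chord. The target iv is E in B minor; the applied chord is rooted a semitone below, on D#.
Building a fully diminished seventh chord on D# gives D#-F#-A-C.
With the 43 figure the chord is in second inversion; from the bass A upward in close position it reads A-C-D#-F#.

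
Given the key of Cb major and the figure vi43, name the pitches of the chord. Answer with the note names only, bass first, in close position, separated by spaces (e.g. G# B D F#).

Eb Gb Ab Cb

In Cb major, the sixth degree is Ab, and the diatonic chord built there is a minor seventh chord.
That chord is spelled Ab-Cb-Eb-Gb.
With the 43 figure the chord is in second inversion; from the bass Eb upward in close position it reads Eb-Gb-Ab-Cb.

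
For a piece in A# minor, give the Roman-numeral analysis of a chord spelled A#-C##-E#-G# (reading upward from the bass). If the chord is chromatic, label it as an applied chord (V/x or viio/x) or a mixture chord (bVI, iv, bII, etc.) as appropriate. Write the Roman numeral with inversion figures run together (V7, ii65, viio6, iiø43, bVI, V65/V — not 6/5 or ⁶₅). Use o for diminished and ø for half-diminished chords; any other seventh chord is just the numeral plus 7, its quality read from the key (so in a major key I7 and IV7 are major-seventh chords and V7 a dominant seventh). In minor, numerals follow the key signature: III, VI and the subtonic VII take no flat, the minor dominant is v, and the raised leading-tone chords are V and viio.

V7/iv

The pitches A#-C##-E#-G# form a dominant seventh chord rooted on A#.
A# is not a diatonic chord root with this quality in A# minor, but it lies a perfect fifth above D# (iv), so the chord functions as an applied dominant of iv.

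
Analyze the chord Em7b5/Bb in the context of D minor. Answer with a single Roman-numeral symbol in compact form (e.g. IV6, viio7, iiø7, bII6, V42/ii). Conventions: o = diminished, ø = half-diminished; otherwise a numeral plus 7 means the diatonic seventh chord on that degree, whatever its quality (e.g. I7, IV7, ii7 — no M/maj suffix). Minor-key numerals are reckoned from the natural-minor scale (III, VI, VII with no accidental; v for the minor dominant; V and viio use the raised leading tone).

Stacked in thirds the chord is E-G-Bb-D: a half-diminished seventh chord on E.
E is scale degree 2 in D minor, and a half-diminished seventh chord on that degree is written iiø7.
With Bb in the bass the chord is in second inversion, so the figured bass is 43.

iiø43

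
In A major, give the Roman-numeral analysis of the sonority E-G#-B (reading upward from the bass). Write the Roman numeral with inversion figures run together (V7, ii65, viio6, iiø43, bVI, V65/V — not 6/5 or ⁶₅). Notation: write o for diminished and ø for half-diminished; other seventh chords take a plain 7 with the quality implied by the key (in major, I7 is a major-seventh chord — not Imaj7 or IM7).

V

The pitches E-G#-B form a major triad rooted on E.
E is scale degree 5 in A major, and a major triad on that degree is written V.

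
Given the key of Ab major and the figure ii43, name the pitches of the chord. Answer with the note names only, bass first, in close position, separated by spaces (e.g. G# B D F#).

F Ab Bb Db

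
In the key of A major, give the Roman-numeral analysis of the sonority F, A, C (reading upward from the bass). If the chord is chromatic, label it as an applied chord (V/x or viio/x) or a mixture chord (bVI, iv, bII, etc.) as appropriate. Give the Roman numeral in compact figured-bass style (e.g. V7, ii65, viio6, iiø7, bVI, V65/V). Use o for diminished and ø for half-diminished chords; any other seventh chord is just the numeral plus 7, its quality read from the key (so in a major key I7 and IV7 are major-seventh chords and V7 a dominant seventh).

The pitches F-A-C form a major triad rooted on F.
F is the lowered sixth degree of A major (diatonic 6 would be F#). This is a major triad on the lowered sixth degree, borrowed from the parallel minor.

bVI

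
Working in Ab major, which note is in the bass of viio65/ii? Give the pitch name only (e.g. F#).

The applied chord viio65/ii is rooted on A: A-C-Eb-Gb.
The figure 65 means first inversion — the third is in the bass.

C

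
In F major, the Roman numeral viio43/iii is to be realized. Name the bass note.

D

The applied chord viio43/iii is rooted on G#: G#-B-D-F.
The figure 43 means second inversion — the fifth is in the bass.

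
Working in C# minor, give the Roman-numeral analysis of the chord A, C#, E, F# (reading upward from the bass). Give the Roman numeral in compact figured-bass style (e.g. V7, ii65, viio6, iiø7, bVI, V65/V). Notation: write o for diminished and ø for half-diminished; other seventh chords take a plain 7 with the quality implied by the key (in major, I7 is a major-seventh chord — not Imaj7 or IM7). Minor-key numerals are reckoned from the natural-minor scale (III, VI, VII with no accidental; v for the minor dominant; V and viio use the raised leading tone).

iv65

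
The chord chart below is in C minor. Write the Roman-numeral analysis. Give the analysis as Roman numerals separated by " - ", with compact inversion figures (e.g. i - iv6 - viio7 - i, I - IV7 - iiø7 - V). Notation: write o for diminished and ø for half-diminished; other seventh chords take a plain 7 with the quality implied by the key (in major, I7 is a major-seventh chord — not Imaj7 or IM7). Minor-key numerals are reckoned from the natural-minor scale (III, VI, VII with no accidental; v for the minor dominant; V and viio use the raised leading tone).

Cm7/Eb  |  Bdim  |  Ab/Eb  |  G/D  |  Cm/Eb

i65 - viio - VI64 - V64 - i6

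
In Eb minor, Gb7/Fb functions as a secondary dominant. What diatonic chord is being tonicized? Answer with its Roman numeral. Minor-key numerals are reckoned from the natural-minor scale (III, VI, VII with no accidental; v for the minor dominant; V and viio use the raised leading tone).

The chord is a dominant seventh chord on Gb.
A dominant resolves down a perfect fifth: Gb → Cb. In Eb minor, Cb is scale degree 6, i.e. VI.

VI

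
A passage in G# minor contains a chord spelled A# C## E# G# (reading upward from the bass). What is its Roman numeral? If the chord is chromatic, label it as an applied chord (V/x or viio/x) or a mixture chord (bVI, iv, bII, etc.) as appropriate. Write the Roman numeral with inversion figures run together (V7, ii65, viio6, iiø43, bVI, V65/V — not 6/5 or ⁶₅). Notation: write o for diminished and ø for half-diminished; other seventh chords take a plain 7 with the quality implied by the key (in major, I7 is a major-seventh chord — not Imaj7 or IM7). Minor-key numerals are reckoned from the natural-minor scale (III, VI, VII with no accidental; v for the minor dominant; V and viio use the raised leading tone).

The pitches A#-C##-E#-G# form a dominant seventh chord rooted on A#.
A# is not a diatonic chord root with this quality in G# minor, but it lies a perfect fifth above D# (V), so the chord functions as an applied dominant of V.

V7/V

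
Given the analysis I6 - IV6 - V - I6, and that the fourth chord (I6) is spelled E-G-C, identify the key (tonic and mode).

C major

The chord C/E is a major triad rooted on C; its label is I6.
If C is scale degree 1 and the mode makes that degree carry a major triad, the tonic is C and the mode is major.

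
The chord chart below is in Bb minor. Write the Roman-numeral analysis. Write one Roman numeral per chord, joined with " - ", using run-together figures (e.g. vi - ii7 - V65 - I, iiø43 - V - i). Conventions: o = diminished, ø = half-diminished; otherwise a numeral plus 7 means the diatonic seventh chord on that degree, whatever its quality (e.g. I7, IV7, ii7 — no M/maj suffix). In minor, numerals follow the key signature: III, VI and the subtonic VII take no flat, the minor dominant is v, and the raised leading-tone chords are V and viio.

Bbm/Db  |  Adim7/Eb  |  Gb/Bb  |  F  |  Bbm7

i6 - viio43 - VI6 - V - i7

Bbm/Db has root Bb, degree 1 in Bb minor, so i6.
Adim7/Eb has root A, degree 7 in Bb minor, so viio43.
Gb/Bb: root Gb is the submediant; major triad there is VI6.
F has root F, degree 5 in Bb minor, so V.
Bbm7: minor seventh chord on Bb = scale degree 1 → i7.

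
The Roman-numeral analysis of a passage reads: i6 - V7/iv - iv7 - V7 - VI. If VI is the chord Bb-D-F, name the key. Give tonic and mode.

D minor

The chord Bb is a major triad rooted on Bb; its label is VI.
Counting down 5 scale steps from Bb places the tonic on D; a major triad on degree 6 is diatonic only in minor.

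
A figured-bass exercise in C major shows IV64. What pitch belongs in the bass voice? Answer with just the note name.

C

IV in C major has root F; the chord is F-A-C.
The figure 64 means second inversion — the fifth is in the bass.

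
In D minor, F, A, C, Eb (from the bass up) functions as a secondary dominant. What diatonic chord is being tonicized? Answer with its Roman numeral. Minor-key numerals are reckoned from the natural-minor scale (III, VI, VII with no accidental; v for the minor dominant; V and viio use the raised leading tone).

VI

The chord is a dominant seventh chord on F.
A dominant resolves down a perfect fifth: F → Bb. In D minor, Bb is scale degree 6, i.e. VI.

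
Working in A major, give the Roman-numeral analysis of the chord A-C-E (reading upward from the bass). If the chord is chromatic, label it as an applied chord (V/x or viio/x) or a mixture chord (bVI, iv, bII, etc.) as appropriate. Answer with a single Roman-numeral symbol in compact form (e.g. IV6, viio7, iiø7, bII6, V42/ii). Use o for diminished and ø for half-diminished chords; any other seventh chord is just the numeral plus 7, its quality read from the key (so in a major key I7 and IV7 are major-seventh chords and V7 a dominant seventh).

The pitches A-C-E form a minor triad rooted on A.
A is the first degree of A major. This is the minor tonic, borrowed from the parallel minor.

i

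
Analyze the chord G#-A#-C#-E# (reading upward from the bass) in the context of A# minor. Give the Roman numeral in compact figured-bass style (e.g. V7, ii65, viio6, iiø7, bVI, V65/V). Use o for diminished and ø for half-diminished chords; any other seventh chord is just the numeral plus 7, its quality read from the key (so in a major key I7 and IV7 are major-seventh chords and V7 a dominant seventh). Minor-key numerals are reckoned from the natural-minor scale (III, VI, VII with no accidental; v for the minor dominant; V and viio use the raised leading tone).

The pitches A#-C#-E#-G# form a minor seventh chord rooted on A#.
A# is scale degree 1 in A# minor, and a minor seventh chord on that degree is written i7.
With G# in the bass the chord is in third inversion, so the figured bass is 42.

i42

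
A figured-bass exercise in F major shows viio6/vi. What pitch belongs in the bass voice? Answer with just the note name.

The applied chord viio6/vi is rooted on C#: C#-E-G.
The figure 6 means first inversion — the third is in the bass.

E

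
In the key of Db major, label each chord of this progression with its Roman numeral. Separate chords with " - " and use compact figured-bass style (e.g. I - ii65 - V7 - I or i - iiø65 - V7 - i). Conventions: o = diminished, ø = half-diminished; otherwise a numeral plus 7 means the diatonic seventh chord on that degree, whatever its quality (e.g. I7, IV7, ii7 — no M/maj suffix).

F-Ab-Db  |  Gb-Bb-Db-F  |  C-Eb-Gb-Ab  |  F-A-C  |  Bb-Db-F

I6 - IV7 - V65 - V/vi - vi

F-Ab-Db: major triad on Db = scale degree 1 → I6.
Gb-Bb-Db-F: root Gb is the subdominant; major seventh chord there is IV7.
C-Eb-Gb-Ab: dominant seventh chord on Ab = scale degree 5 → V65.
F-A-C is the secondary dominant of vi (major triad on F): V/vi.
Bb-Db-F has root Bb, degree 6 in Db major, so vi.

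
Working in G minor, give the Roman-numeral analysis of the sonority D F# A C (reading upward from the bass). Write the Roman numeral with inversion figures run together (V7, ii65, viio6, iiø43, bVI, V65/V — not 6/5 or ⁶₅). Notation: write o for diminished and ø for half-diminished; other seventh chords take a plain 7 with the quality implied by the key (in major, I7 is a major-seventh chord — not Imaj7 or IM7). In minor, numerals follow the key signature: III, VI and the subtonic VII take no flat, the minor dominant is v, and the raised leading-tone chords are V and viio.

Stacked in thirds the chord is D-F#-A-C: a dominant seventh chord on D.
In G minor, D is the dominant; the diatonic dominant seventh chord there is V7.

V7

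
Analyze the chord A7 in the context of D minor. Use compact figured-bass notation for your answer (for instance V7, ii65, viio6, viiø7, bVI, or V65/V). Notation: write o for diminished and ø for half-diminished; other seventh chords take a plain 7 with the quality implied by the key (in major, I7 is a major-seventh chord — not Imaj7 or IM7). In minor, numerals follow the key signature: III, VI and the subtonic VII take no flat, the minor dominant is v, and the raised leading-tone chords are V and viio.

Stacked in thirds the chord is A-C#-E-G: a dominant seventh chord on A.
In D minor, A is the dominant; the diatonic dominant seventh chord there is V7.

V7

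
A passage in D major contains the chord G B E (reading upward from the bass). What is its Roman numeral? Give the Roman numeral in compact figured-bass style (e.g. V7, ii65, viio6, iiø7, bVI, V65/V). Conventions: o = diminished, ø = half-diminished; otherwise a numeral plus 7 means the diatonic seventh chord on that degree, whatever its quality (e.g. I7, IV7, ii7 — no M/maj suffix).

ii6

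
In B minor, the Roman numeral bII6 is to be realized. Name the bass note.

E

bII in B minor has root C; the chord is C-E-G.
The figure 6 means first inversion — the third is in the bass.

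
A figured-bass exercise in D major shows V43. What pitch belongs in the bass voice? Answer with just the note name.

V in D major has root A; the chord is A-C#-E-G.
The figure 43 means second inversion — the fifth is in the bass.

E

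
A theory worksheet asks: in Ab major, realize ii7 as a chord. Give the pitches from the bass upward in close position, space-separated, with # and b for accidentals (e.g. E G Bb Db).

Bb Db F Ab

In Ab major, the supertonic is Bb, and the diatonic chord built there is a minor seventh chord.
That chord is spelled Bb-Db-F-Ab.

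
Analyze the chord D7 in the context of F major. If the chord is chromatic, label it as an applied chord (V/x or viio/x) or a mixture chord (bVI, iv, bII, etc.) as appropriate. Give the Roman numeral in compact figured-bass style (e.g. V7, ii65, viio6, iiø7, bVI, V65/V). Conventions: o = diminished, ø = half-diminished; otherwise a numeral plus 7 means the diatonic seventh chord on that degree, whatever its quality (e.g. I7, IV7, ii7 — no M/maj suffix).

V7/ii

The pitches D-F#-A-C form a dominant seventh chord rooted on D.
D is not a diatonic chord root with this quality in F major, but it lies a perfect fifth above G (ii), so the chord functions as an applied dominant of ii.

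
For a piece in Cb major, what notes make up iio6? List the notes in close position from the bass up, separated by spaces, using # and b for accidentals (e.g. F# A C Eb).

iio6 is the diminished supertonic triad, borrowed from the parallel minor. In Cb major that root is Db.
So the chord is Db-Fb-Abb, a diminished triad.
The figured bass 6 indicates first inversion, placing the third (Fb) in the bass: Fb-Abb-Db.

Fb Abb Db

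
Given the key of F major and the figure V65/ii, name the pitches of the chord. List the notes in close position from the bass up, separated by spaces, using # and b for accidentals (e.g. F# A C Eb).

F# A C D

The slash means an applied dominant: we want the dominant of ii. In F major, ii is G minor, and its dominant is built on D.
Building a dominant seventh chord on D gives D-F#-A-C.
The figured bass 65 indicates first inversion, placing the third (F#) in the bass: F#-A-C-D.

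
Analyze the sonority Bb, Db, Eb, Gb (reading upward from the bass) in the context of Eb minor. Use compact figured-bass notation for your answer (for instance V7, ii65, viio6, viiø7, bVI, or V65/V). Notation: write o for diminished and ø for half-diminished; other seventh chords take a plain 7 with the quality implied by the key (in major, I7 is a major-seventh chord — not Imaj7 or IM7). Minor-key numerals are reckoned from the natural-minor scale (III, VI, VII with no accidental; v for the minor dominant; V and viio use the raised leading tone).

i43

The pitches Eb-Gb-Bb-Db form a minor seventh chord rooted on Eb.
Eb is scale degree 1 in Eb minor, and a minor seventh chord on that degree is written i7.
With Bb in the bass the chord is in second inversion, so the figured bass is 43.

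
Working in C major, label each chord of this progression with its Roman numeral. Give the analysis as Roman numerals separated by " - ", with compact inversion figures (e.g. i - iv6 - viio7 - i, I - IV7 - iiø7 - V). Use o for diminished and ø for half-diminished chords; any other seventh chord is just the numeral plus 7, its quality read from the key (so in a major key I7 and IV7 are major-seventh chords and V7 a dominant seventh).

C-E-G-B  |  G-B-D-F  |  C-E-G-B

I7 - V7 - I7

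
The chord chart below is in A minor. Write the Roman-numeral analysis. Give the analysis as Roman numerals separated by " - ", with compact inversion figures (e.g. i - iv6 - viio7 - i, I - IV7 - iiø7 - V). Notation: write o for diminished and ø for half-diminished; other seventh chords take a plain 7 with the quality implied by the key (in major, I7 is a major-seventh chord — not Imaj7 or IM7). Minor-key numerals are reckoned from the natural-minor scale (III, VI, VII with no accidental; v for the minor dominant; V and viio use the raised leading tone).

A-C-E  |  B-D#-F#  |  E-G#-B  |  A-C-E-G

i - V/V - V - i7

A-C-E: minor triad on A = scale degree 1 → i.
B-D#-F#: chromatic; B is V of V, so V/V.
E-G#-B has root E, degree 5 in A minor, so V.
A-C-E-G: root A is the tonic; minor seventh chord there is i7.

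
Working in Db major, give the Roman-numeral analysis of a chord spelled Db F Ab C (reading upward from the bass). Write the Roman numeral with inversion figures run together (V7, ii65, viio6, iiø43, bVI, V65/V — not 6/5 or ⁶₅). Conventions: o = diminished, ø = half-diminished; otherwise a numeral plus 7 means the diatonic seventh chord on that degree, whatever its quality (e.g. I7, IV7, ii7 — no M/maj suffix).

I7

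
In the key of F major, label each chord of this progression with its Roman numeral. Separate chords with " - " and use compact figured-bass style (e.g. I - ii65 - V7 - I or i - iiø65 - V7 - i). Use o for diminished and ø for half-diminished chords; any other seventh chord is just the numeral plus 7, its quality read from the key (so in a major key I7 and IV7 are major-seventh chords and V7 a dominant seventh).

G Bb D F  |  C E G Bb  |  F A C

ii7 - V7 - I

G-Bb-D-F: root G is the supertonic; minor seventh chord there is ii7.
C-E-G-Bb has root C, degree 5 in F major, so V7.
F-A-C: root F is the tonic; major triad there is I.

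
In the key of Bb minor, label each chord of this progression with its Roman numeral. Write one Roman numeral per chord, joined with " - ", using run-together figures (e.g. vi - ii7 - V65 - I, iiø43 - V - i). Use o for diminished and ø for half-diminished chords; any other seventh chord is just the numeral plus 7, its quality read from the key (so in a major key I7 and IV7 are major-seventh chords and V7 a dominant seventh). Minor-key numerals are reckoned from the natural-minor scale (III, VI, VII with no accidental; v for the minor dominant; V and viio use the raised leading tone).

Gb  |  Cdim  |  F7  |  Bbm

VI - iio - V7 - i

Gb: root Gb is the submediant; major triad there is VI.
Cdim: root C is the supertonic; diminished triad there is iio.
F7: dominant seventh chord on F = scale degree 5 → V7.
Bbm: minor triad on Bb = scale degree 1 → i.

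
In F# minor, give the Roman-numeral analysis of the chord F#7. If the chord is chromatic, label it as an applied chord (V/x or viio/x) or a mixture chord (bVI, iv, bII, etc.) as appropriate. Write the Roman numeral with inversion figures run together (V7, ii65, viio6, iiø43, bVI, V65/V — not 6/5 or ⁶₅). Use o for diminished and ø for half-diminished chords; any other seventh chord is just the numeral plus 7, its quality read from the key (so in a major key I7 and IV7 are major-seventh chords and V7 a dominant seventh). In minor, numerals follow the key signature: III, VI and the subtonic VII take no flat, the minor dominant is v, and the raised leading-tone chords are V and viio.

V7/iv

Stacked in thirds the chord is F#-A#-C#-E: a dominant seventh chord on F#.
F# is not a diatonic chord root with this quality in F# minor, but it lies a perfect fifth above B (iv), so the chord functions as an applied dominant of iv.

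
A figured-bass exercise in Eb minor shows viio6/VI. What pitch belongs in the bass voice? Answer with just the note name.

Db

The applied chord viio6/VI is rooted on Bb: Bb-Db-Fb.
The figure 6 means first inversion — the third is in the bass.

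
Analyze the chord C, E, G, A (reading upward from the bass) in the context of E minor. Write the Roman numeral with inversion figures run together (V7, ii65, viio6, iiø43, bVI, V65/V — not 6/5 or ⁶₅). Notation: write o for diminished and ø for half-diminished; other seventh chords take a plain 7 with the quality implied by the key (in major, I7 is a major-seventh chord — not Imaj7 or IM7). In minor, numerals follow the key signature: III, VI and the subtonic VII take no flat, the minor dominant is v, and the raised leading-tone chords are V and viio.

iv65

Stacked in thirds the chord is A-C-E-G: a minor seventh chord on A.
In E minor, A is the subdominant; the diatonic minor seventh chord there is iv7.
With C in the bass the chord is in first inversion, so the figured bass is 65.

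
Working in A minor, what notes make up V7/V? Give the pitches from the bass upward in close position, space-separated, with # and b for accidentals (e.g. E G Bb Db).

B D# F# A

The slash means an applied dominant: we want the dominant of V. In A minor, V is E major, and its dominant is built on B.
Building a dominant seventh chord on B gives B-D#-F#-A.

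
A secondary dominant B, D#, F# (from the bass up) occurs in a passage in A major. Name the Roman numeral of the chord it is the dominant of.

The chord is a major triad on B.
A dominant resolves down a perfect fifth: B → E. In A major, E is scale degree 5, i.e. V.

V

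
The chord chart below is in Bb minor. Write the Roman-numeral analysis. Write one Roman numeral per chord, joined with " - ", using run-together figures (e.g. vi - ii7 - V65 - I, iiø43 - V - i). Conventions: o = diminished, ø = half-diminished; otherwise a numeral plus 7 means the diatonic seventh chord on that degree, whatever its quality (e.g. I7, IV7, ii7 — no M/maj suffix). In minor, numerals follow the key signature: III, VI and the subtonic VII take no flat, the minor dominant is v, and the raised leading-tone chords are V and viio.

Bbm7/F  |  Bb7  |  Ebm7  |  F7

i43 - V7/iv - iv7 - V7

Bbm7/F: minor seventh chord on Bb = scale degree 1 → i43.
Bb7: a dominant seventh chord on Bb, the applied dominant of iv → V7/iv.
Ebm7: root Eb is the subdominant; minor seventh chord there is iv7.
F7: dominant seventh chord on F = scale degree 5 → V7.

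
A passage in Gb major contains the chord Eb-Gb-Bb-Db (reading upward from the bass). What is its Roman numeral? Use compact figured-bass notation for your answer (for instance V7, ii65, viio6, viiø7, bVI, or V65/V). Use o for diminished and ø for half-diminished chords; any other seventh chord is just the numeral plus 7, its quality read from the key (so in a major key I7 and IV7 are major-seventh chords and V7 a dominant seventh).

Stacked in thirds the chord is Eb-Gb-Bb-Db: a minor seventh chord on Eb.
Eb is scale degree 6 in Gb major, and a minor seventh chord on that degree is written vi7.

vi7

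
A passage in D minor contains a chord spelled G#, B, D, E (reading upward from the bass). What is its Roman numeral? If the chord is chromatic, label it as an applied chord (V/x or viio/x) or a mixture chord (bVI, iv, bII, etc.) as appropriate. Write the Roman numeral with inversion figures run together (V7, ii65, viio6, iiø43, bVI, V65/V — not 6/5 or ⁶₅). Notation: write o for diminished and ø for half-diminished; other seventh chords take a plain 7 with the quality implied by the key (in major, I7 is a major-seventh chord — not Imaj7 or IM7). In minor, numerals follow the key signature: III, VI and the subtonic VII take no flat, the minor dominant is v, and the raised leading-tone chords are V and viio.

Stacked in thirds the chord is E-G#-B-D: a dominant seventh chord on E.
E is not a diatonic chord root with this quality in D minor, but it lies a perfect fifth above A (V), so the chord functions as an applied dominant of V.
With G# in the bass the chord is in first inversion, so the figured bass is 65.

V65/V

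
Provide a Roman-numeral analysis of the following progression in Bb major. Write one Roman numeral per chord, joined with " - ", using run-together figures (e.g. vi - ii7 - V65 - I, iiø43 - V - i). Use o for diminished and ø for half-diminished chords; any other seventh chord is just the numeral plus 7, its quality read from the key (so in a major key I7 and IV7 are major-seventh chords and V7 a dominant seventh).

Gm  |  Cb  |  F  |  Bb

vi - bII - V - I

Gm has root G, degree 6 in Bb major, so vi.
Cb is non-diatonic — a major triad on the lowered supertonic (Cb): the Neapolitan chord, bII.
F: major triad on F = scale degree 5 → V.
Bb: major triad on Bb = scale degree 1 → I.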